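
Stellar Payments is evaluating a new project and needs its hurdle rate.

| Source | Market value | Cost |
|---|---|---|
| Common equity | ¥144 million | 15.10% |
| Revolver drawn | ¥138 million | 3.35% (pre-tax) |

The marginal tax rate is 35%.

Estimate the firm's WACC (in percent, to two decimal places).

8.78%

Total capital V = 144 + 138 = 282.
Equity: weight = 144/282 = 0.5106; cost = 15.1%.
Revolver drawn: weight = 138/282 = 0.4894; after-tax cost = 3.35% × (1 − 35%) = 2.1775%.
WACC = 0.5106 × 15.1000% + 0.4894 × 2.1775% = 8.7762%.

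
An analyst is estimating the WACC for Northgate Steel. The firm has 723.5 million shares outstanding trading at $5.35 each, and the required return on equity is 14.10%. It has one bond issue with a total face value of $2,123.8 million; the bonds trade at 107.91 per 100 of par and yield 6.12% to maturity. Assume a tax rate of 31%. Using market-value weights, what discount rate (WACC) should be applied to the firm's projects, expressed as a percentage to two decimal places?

Market value of equity E = 5.35 × 723.5m = 3870.725m. Market value of debt D = 2123.8m × 107.91/100 = 2291.79258m.
Total capital V = 3870.725 + 2291.79258 = 6162.51758.
Equity: weight = 3870.725/6162.51758 = 0.6281; cost = 14.1%.
Bonds outstanding: weight = 2291.79258/6162.51758 = 0.3719; after-tax cost = 6.12% × (1 − 31%) = 4.2228%.
WACC = 0.6281 × 14.1000% + 0.3719 × 4.2228% = 10.4267%.

10.43%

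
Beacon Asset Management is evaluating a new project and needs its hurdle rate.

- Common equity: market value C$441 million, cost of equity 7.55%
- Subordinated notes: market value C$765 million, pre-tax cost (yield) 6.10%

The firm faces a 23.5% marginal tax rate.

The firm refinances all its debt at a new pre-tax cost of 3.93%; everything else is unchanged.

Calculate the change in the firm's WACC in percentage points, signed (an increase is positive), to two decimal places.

Current WACC:
Total capital V = 441 + 765 = 1206.
Equity: weight = 441/1206 = 0.3657; cost = 7.55%.
Subordinated notes: weight = 765/1206 = 0.6343; after-tax cost = 6.1% × (1 − 23.5%) = 4.6665%.
WACC = 0.3657 × 7.5500% + 0.6343 × 4.6665% = 5.7209%.
After the change:
Total capital V = 441 + 765 = 1206.
Equity: weight = 441/1206 = 0.3657; cost = 7.55%.
Subordinated notes: weight = 765/1206 = 0.6343; after-tax cost = 3.93% × (1 − 23.5%) = 3.0065%.
WACC = 0.3657 × 7.5500% + 0.6343 × 3.0065% = 4.6679%.
Change in WACC = 4.6679% − 5.7209% = -1.0530 pp.

-1.05 pp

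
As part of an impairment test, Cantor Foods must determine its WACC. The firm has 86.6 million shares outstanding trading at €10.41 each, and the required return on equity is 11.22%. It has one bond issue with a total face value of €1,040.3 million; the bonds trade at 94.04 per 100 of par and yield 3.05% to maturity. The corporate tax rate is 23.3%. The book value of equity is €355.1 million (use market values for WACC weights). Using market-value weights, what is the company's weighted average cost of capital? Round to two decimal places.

Market value of equity E = 10.41 × 86.6m = 901.506m. Market value of debt D = 1040.3m × 94.04/100 = 978.29812m.
Total capital V = 901.506 + 978.29812 = 1879.80412.
Equity: weight = 901.506/1879.80412 = 0.4796; cost = 11.22%.
Bonds outstanding: weight = 978.29812/1879.80412 = 0.5204; after-tax cost = 3.05% × (1 − 23.3%) = 2.3394%.
WACC = 0.4796 × 11.2200% + 0.5204 × 2.3394% = 6.5983%.

6.60%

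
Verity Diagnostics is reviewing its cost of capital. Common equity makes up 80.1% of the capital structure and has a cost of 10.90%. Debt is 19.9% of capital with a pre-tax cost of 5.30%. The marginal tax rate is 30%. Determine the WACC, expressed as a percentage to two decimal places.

9.47%

After-tax cost of debt = 5.3% × (1 − 30%) = 3.7100%.
WACC = 0.801 × 10.9000% + 0.199 × 3.7100% = 9.4692%.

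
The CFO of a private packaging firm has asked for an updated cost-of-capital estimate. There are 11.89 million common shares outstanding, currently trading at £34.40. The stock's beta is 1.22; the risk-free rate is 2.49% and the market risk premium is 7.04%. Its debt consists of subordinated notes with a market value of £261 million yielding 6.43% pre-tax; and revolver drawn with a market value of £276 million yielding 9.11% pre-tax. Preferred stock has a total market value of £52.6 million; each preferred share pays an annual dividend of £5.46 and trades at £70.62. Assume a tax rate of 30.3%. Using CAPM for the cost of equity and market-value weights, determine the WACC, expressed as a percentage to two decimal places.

7.87%

Cost of equity via CAPM: Re = 2.49% + 1.22 × 7.04% = 11.0788%.
Cost of preferred: Rp = 5.46 / 70.62 = 7.7315%.
Market value of equity E = 34.4 × 11.89m = 409.016m.
Total capital V = 409.016 + 52.6 + 261 + 276 = 998.616.
Equity: weight = 409.016/998.616 = 0.4096; cost = 11.0788%.
Preferred: weight = 52.6/998.616 = 0.0527; cost = 7.7315%.
Subordinated notes: weight = 261/998.616 = 0.2614; after-tax cost = 6.43% × (1 − 30.3%) = 4.4817%.
Revolver drawn: weight = 276/998.616 = 0.2764; after-tax cost = 9.11% × (1 − 30.3%) = 6.3497%.
WACC = 0.4096 × 11.0788% + 0.0527 × 7.7315% + 0.2614 × 4.4817% + 0.2764 × 6.3497% = 7.8712%.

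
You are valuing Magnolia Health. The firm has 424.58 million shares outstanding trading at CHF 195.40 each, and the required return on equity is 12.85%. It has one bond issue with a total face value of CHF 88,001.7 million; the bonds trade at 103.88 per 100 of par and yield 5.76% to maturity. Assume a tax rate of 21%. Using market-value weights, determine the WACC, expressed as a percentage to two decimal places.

8.50%

Market value of equity E = 195.4 × 424.58m = 82962.932m. Market value of debt D = 88001.7m × 103.88/100 = 91416.16596m.
Total capital V = 82962.932 + 91416.16596 = 174379.09796.
Equity: weight = 82962.932/174379.09796 = 0.4758; cost = 12.85%.
Bonds outstanding: weight = 91416.16596/174379.09796 = 0.5242; after-tax cost = 5.76% × (1 − 21%) = 4.5504%.
WACC = 0.4758 × 12.8500% + 0.5242 × 4.5504% = 8.4990%.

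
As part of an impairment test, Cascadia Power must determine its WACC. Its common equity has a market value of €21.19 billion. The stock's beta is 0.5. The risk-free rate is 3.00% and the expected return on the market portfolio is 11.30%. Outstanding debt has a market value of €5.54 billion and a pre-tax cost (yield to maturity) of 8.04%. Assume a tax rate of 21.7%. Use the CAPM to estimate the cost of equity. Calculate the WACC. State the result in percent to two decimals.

Market risk premium = 11.3% − 3.0% = 8.3%.
Cost of equity via CAPM: Re = 3.0% + 0.5 × 8.3% = 7.1500%.
Total capital V = 21.19 + 5.54 = 26.73.
Equity: weight = 21.19/26.73 = 0.7927; cost = 7.15%.
Debt: weight = 5.54/26.73 = 0.2073; after-tax cost = 8.04% × (1 − 21.7%) = 6.2953%.
WACC = 0.7927 × 7.1500% + 0.2073 × 6.2953% = 6.9729%.

6.97%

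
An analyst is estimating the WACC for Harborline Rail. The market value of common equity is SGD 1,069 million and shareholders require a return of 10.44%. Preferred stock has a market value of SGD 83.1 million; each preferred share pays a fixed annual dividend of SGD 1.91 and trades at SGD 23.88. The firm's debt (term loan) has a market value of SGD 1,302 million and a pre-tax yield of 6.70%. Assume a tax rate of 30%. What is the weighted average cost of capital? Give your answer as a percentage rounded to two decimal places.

Cost of preferred: Rp = 1.91 / 23.88 = 7.9983%.
Total capital V = 1069 + 83.1 + 1302 = 2454.1.
Equity: weight = 1069/2454.1 = 0.4356; cost = 10.44%.
Preferred: weight = 83.1/2454.1 = 0.0339; cost = 7.9983%.
Term loan: weight = 1302/2454.1 = 0.5305; after-tax cost = 6.7% × (1 − 30%) = 4.6900%.
WACC = 0.4356 × 10.4400% + 0.0339 × 7.9983% + 0.5305 × 4.6900% = 7.3067%.

7.31%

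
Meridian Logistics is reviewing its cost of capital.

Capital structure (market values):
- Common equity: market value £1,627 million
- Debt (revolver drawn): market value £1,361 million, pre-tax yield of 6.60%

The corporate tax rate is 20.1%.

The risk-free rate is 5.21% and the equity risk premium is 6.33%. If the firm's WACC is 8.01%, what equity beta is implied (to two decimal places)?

Total capital V = 1627 + 1361 = 2988.
Equity weight = 1627/2988 = 0.5445.
Revolver drawn weight = 1361/2988 = 0.4555.
Debt contribution = 0.4555 × 6.6% × (1 − 20.1%) = 2.4020%.
Required equity contribution = 8.01% − 2.4020% = 5.6080%  ⇒  Re = 10.2992%.
CAPM: 10.2992% = 5.21% + β × 6.33%  ⇒  β = 0.8040.

0.80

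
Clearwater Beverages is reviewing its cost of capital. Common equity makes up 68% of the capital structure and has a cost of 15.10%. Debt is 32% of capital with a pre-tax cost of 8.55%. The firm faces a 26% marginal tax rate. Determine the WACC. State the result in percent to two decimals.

After-tax cost of debt = 8.55% × (1 − 26%) = 6.3270%.
WACC = 0.680 × 15.1000% + 0.320 × 6.3270% = 12.2926%.

12.29%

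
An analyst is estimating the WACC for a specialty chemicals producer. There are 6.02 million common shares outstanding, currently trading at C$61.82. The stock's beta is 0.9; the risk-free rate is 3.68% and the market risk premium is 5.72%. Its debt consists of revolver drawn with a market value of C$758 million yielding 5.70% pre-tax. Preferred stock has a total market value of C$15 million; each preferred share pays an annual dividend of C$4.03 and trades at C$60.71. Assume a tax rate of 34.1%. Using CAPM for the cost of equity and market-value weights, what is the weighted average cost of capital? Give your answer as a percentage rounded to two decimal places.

5.44%

Cost of equity via CAPM: Re = 3.68% + 0.9 × 5.72% = 8.8280%.
Cost of preferred: Rp = 4.03 / 60.71 = 6.6381%.
Market value of equity E = 61.82 × 6.02m = 372.1564m.
Total capital V = 372.1564 + 15 + 758 = 1145.1564.
Equity: weight = 372.1564/1145.1564 = 0.3250; cost = 8.828%.
Preferred: weight = 15/1145.1564 = 0.0131; cost = 6.6381%.
Revolver drawn: weight = 758/1145.1564 = 0.6619; after-tax cost = 5.7% × (1 − 34.1%) = 3.7563%.
WACC = 0.3250 × 8.8280% + 0.0131 × 6.6381% + 0.6619 × 3.7563% = 5.4423%.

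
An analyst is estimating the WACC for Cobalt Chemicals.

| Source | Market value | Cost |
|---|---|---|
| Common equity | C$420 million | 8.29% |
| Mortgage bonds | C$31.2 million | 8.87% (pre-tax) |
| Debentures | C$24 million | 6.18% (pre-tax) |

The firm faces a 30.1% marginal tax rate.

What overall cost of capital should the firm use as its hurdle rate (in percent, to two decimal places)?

7.95%

Total capital V = 420 + 31.2 + 24 = 475.2.
Equity: weight = 420/475.2 = 0.8838; cost = 8.29%.
Mortgage bonds: weight = 31.2/475.2 = 0.0657; after-tax cost = 8.87% × (1 − 30.1%) = 6.2001%.
Debentures: weight = 24/475.2 = 0.0505; after-tax cost = 6.18% × (1 − 30.1%) = 4.3198%.
WACC = 0.8838 × 8.2900% + 0.0657 × 6.2001% + 0.0505 × 4.3198% = 7.9523%.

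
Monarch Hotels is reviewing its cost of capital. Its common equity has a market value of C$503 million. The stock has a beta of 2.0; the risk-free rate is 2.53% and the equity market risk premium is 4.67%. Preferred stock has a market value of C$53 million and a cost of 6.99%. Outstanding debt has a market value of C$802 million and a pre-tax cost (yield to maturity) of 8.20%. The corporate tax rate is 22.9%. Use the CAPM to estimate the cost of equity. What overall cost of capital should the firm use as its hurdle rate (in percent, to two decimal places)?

8.40%

Cost of equity via CAPM: Re = 2.53% + 2.0 × 4.67% = 11.8700%.
Total capital V = 503 + 53 + 802 = 1358.
Equity: weight = 503/1358 = 0.3704; cost = 11.87%.
Preferred: weight = 53/1358 = 0.0390; cost = 6.99%.
Debt: weight = 802/1358 = 0.5906; after-tax cost = 8.2% × (1 − 22.9%) = 6.3222%.
WACC = 0.3704 × 11.8700% + 0.0390 × 6.9900% + 0.5906 × 6.3222% = 8.4032%.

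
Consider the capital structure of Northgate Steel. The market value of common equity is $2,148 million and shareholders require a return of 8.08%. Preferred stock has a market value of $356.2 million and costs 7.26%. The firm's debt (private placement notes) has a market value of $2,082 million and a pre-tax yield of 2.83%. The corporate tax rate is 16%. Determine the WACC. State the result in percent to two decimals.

Total capital V = 2148 + 356.2 + 2082 = 4586.2.
Equity: weight = 2148/4586.2 = 0.4684; cost = 8.08%.
Preferred: weight = 356.2/4586.2 = 0.0777; cost = 7.26%.
Private placement notes: weight = 2082/4586.2 = 0.4540; after-tax cost = 2.83% × (1 − 16%) = 2.3772%.
WACC = 0.4684 × 8.0800% + 0.0777 × 7.2600% + 0.4540 × 2.3772% = 5.4274%.

5.43%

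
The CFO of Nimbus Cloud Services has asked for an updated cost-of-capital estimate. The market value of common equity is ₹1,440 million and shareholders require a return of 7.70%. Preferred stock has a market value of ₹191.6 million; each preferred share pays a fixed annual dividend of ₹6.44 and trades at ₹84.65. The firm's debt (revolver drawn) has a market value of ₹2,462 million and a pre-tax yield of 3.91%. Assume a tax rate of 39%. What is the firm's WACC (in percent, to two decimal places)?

Cost of preferred: Rp = 6.44 / 84.65 = 7.6078%.
Total capital V = 1440 + 191.6 + 2462 = 4093.6.
Equity: weight = 1440/4093.6 = 0.3518; cost = 7.7%.
Preferred: weight = 191.6/4093.6 = 0.0468; cost = 7.6078%.
Revolver drawn: weight = 2462/4093.6 = 0.6014; after-tax cost = 3.91% × (1 − 39%) = 2.3851%.
WACC = 0.3518 × 7.7000% + 0.0468 × 7.6078% + 0.6014 × 2.3851% = 4.4992%.

4.50%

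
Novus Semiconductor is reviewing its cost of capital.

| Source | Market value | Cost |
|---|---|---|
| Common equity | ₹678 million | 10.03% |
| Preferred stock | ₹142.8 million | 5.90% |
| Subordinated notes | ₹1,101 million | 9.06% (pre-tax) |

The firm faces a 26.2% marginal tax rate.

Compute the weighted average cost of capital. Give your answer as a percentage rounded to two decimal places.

Total capital V = 678 + 142.8 + 1101 = 1921.8.
Equity: weight = 678/1921.8 = 0.3528; cost = 10.03%.
Preferred: weight = 142.8/1921.8 = 0.0743; cost = 5.9%.
Subordinated notes: weight = 1101/1921.8 = 0.5729; after-tax cost = 9.06% × (1 − 26.2%) = 6.6863%.
WACC = 0.3528 × 10.0300% + 0.0743 × 5.9000% + 0.5729 × 6.6863% = 7.8075%.

7.81%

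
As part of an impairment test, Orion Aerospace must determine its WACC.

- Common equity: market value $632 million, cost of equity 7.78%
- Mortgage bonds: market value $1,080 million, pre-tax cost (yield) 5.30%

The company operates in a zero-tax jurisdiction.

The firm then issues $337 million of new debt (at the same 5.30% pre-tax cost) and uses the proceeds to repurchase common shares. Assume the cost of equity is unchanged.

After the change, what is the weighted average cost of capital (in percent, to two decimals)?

After the change:
Total capital V = 295 + 1417 = 1712.
Equity: weight = 295/1712 = 0.1723; cost = 7.78%.
Mortgage bonds: weight = 1417/1712 = 0.8277; after-tax cost = 5.3% × (1 − 0%) = 5.3000%.
WACC = 0.1723 × 7.7800% + 0.8277 × 5.3000% = 5.7273%.

5.73%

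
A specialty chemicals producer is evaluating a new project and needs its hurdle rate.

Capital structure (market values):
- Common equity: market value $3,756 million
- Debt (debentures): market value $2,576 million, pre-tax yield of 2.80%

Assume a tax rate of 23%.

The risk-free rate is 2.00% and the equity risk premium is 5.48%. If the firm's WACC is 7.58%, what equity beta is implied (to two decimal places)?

1.70

Total capital V = 3756 + 2576 = 6332.
Equity weight = 3756/6332 = 0.5932.
Debentures weight = 2576/6332 = 0.4068.
Debt contribution = 0.4068 × 2.8% × (1 − 23%) = 0.8771%.
Required equity contribution = 7.58% − 0.8771% = 6.7029%  ⇒  Re = 11.3000%.
CAPM: 11.3000% = 2.0% + β × 5.48%  ⇒  β = 1.6971.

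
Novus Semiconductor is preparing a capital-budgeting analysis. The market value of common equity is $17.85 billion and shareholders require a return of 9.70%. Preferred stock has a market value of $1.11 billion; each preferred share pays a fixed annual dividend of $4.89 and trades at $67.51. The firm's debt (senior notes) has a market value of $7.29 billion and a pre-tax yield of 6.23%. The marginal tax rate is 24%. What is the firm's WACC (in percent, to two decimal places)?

Cost of preferred: Rp = 4.89 / 67.51 = 7.2434%.
Total capital V = 17.85 + 1.11 + 7.29 = 26.25.
Equity: weight = 17.85/26.25 = 0.6800; cost = 9.7%.
Preferred: weight = 1.11/26.25 = 0.0423; cost = 7.2434%.
Senior notes: weight = 7.29/26.25 = 0.2777; after-tax cost = 6.23% × (1 − 24%) = 4.7348%.
WACC = 0.6800 × 9.7000% + 0.0423 × 7.2434% + 0.2777 × 4.7348% = 8.2172%.

8.22%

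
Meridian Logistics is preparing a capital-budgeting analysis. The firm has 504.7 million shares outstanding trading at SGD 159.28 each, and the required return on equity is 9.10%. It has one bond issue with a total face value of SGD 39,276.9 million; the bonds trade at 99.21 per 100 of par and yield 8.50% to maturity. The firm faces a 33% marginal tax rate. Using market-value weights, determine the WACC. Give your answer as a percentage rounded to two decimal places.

7.99%

Market value of equity E = 159.28 × 504.7m = 80388.616m. Market value of debt D = 39276.9m × 99.21/100 = 38966.61249m.
Total capital V = 80388.616 + 38966.61249 = 119355.22849.
Equity: weight = 80388.616/119355.22849 = 0.6735; cost = 9.1%.
Bonds outstanding: weight = 38966.61249/119355.22849 = 0.3265; after-tax cost = 8.5% × (1 − 33%) = 5.6950%.
WACC = 0.6735 × 9.1000% + 0.3265 × 5.6950% = 7.9883%.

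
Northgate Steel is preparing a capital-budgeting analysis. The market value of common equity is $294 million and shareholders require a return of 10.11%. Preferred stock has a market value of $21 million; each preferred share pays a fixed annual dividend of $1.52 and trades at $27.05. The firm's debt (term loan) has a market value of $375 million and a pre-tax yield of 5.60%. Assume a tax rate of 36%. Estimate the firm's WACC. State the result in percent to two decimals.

6.43%

Cost of preferred: Rp = 1.52 / 27.05 = 5.6192%.
Total capital V = 294 + 21 + 375 = 690.
Equity: weight = 294/690 = 0.4261; cost = 10.11%.
Preferred: weight = 21/690 = 0.0304; cost = 5.6192%.
Term loan: weight = 375/690 = 0.5435; after-tax cost = 5.6% × (1 − 36%) = 3.5840%.
WACC = 0.4261 × 10.1100% + 0.0304 × 5.6192% + 0.5435 × 3.5840% = 6.4266%.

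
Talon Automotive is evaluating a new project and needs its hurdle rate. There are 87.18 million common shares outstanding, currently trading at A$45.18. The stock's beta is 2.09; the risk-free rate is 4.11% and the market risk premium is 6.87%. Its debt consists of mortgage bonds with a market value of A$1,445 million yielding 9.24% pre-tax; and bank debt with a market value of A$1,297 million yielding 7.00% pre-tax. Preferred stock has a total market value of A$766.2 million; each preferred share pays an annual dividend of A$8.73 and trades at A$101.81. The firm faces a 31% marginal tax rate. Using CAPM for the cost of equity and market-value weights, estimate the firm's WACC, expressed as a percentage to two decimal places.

Cost of equity via CAPM: Re = 4.11% + 2.09 × 6.87% = 18.4683%.
Cost of preferred: Rp = 8.73 / 101.81 = 8.5748%.
Market value of equity E = 45.18 × 87.18m = 3938.7924m.
Total capital V = 3938.7924 + 766.2 + 1445 + 1297 = 7446.9924.
Equity: weight = 3938.7924/7446.9924 = 0.5289; cost = 18.4683%.
Preferred: weight = 766.2/7446.9924 = 0.1029; cost = 8.5748%.
Mortgage bonds: weight = 1445/7446.9924 = 0.1940; after-tax cost = 9.24% × (1 − 31%) = 6.3756%.
Bank debt: weight = 1297/7446.9924 = 0.1742; after-tax cost = 7% × (1 − 31%) = 4.8300%.
WACC = 0.5289 × 18.4683% + 0.1029 × 8.5748% + 0.1940 × 6.3756% + 0.1742 × 4.8300% = 12.7286%.

12.73%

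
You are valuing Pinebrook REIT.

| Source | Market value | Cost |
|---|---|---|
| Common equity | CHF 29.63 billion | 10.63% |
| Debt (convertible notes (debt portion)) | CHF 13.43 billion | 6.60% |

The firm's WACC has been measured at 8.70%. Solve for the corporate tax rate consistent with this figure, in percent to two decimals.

Total capital V = 29.63 + 13.43 = 43.06.
Equity weight = 29.63/43.06 = 0.6881.
Convertible notes (debt portion) weight = 13.43/43.06 = 0.3119.
Equity contribution = 0.6881 × 10.63% = 7.3146%.
Debt contribution must be 8.7% − 7.3146% = 1.3854%.
0.3119 × 6.6% × (1 − T) = 1.3854%  ⇒  (1 − T) = 0.6730.
T = 32.6981%.

32.70%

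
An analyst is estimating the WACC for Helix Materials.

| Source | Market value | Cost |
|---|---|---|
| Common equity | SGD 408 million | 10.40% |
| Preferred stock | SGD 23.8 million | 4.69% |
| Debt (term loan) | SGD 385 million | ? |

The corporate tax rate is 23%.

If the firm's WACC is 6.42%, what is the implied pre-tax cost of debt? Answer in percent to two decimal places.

Total capital V = 408 + 23.8 + 385 = 816.8.
Equity weight = 408/816.8 = 0.4995.
Preferred weight = 23.8/816.8 = 0.0291.
Term loan weight = 385/816.8 = 0.4714.
Equity contribution = 0.4995 × 10.4% = 5.1949%.
Preferred contribution = 0.0291 × 4.69% = 0.1367%.
Remaining for debt = 6.42% − 5.3316% = 1.0884%.
Rd × (1 − 23%) × 0.4714 = 1.0884%  ⇒  Rd = 2.9989%.

3.00%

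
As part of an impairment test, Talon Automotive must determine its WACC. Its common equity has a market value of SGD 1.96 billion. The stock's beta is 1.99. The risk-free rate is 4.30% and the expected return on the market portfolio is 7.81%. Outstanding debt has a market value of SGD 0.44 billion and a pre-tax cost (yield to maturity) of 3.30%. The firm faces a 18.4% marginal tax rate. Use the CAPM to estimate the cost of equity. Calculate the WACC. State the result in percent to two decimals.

9.71%

Market risk premium = 7.81% − 4.3% = 3.51%.
Cost of equity via CAPM: Re = 4.3% + 1.99 × 3.51% = 11.2849%.
Total capital V = 1.96 + 0.44 = 2.4.
Equity: weight = 1.96/2.4 = 0.8167; cost = 11.2849%.
Debt: weight = 0.44/2.4 = 0.1833; after-tax cost = 3.3% × (1 − 18.4%) = 2.6928%.
WACC = 0.8167 × 11.2849% + 0.1833 × 2.6928% = 9.7097%.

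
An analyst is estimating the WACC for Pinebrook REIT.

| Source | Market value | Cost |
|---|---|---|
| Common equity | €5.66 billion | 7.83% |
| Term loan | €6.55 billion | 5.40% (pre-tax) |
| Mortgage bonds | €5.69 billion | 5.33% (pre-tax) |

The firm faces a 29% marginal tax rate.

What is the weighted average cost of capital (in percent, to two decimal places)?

Total capital V = 5.66 + 6.55 + 5.69 = 17.9.
Equity: weight = 5.66/17.9 = 0.3162; cost = 7.83%.
Term loan: weight = 6.55/17.9 = 0.3659; after-tax cost = 5.4% × (1 − 29%) = 3.8340%.
Mortgage bonds: weight = 5.69/17.9 = 0.3179; after-tax cost = 5.33% × (1 − 29%) = 3.7843%.
WACC = 0.3162 × 7.8300% + 0.3659 × 3.8340% + 0.3179 × 3.7843% = 5.0817%.

5.08%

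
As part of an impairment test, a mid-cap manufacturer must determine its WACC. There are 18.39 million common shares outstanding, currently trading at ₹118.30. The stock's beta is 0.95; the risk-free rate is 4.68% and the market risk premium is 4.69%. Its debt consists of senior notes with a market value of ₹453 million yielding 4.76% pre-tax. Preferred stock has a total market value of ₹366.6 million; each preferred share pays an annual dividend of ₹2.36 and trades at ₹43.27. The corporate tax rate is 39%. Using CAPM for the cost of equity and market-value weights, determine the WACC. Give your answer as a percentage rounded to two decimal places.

7.74%

Cost of equity via CAPM: Re = 4.68% + 0.95 × 4.69% = 9.1355%.
Cost of preferred: Rp = 2.36 / 43.27 = 5.4541%.
Market value of equity E = 118.3 × 18.39m = 2175.537m.
Total capital V = 2175.537 + 366.6 + 453 = 2995.137.
Equity: weight = 2175.537/2995.137 = 0.7264; cost = 9.1355%.
Preferred: weight = 366.6/2995.137 = 0.1224; cost = 5.4541%.
Senior notes: weight = 453/2995.137 = 0.1512; after-tax cost = 4.76% × (1 − 39%) = 2.9036%.
WACC = 0.7264 × 9.1355% + 0.1224 × 5.4541% + 0.1512 × 2.9036% = 7.7424%.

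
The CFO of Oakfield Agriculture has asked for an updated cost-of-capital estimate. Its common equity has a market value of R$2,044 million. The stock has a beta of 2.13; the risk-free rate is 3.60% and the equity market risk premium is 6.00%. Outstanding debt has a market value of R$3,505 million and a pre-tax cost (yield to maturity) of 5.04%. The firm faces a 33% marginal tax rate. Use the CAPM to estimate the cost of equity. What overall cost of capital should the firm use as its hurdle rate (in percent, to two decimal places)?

Cost of equity via CAPM: Re = 3.6% + 2.13 × 6.0% = 16.3800%.
Total capital V = 2044 + 3505 = 5549.
Equity: weight = 2044/5549 = 0.3684; cost = 16.38%.
Debt: weight = 3505/5549 = 0.6316; after-tax cost = 5.04% × (1 − 33%) = 3.3768%.
WACC = 0.3684 × 16.3800% + 0.6316 × 3.3768% = 8.1666%.

8.17%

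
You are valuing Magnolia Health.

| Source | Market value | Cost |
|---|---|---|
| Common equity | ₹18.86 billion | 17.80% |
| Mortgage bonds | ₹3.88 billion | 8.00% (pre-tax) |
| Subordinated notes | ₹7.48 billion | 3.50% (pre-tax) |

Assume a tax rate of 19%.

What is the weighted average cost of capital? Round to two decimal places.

12.64%

Total capital V = 18.86 + 3.88 + 7.48 = 30.22.
Equity: weight = 18.86/30.22 = 0.6241; cost = 17.8%.
Mortgage bonds: weight = 3.88/30.22 = 0.1284; after-tax cost = 8% × (1 − 19%) = 6.4800%.
Subordinated notes: weight = 7.48/30.22 = 0.2475; after-tax cost = 3.5% × (1 − 19%) = 2.8350%.
WACC = 0.6241 × 17.8000% + 0.1284 × 6.4800% + 0.2475 × 2.8350% = 12.6425%.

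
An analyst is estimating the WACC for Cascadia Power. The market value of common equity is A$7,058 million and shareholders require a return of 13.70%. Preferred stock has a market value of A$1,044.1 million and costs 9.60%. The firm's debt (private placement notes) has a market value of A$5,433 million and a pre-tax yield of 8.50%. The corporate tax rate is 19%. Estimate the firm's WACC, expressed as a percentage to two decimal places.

10.65%

Total capital V = 7058 + 1044.1 + 5433 = 13535.1.
Equity: weight = 7058/13535.1 = 0.5215; cost = 13.7%.
Preferred: weight = 1044.1/13535.1 = 0.0771; cost = 9.6%.
Private placement notes: weight = 5433/13535.1 = 0.4014; after-tax cost = 8.5% × (1 − 19%) = 6.8850%.
WACC = 0.5215 × 13.7000% + 0.0771 × 9.6000% + 0.4014 × 6.8850% = 10.6482%.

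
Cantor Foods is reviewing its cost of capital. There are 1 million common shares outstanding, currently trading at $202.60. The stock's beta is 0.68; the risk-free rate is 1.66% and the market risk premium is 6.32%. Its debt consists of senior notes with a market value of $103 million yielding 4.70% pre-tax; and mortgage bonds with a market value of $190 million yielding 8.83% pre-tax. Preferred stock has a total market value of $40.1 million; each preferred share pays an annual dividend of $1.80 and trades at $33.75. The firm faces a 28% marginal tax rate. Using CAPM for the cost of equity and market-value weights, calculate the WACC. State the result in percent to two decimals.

Cost of equity via CAPM: Re = 1.66% + 0.68 × 6.32% = 5.9576%.
Cost of preferred: Rp = 1.8 / 33.75 = 5.3333%.
Market value of equity E = 202.6 × 1m = 202.6m.
Total capital V = 202.6 + 40.1 + 103 + 190 = 535.7.
Equity: weight = 202.6/535.7 = 0.3782; cost = 5.9576%.
Preferred: weight = 40.1/535.7 = 0.0749; cost = 5.3333%.
Senior notes: weight = 103/535.7 = 0.1923; after-tax cost = 4.7% × (1 − 28%) = 3.3840%.
Mortgage bonds: weight = 190/535.7 = 0.3547; after-tax cost = 8.83% × (1 − 28%) = 6.3576%.
WACC = 0.3782 × 5.9576% + 0.0749 × 5.3333% + 0.1923 × 3.3840% + 0.3547 × 6.3576% = 5.5579%.

5.56%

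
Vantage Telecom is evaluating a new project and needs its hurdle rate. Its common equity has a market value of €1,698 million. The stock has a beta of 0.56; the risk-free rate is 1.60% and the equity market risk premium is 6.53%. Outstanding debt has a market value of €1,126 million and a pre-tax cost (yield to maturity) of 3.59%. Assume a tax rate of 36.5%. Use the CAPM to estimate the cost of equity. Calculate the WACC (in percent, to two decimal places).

4.07%

Cost of equity via CAPM: Re = 1.6% + 0.56 × 6.53% = 5.2568%.
Total capital V = 1698 + 1126 = 2824.
Equity: weight = 1698/2824 = 0.6013; cost = 5.2568%.
Debt: weight = 1126/2824 = 0.3987; after-tax cost = 3.59% × (1 − 36.5%) = 2.2796%.
WACC = 0.6013 × 5.2568% + 0.3987 × 2.2796% = 4.0697%.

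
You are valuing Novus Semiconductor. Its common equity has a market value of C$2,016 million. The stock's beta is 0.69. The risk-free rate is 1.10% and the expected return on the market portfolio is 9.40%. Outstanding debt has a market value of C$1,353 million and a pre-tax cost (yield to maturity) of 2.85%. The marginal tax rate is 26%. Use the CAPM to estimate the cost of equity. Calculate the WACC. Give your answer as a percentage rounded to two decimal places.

Market risk premium = 9.4% − 1.1% = 8.3%.
Cost of equity via CAPM: Re = 1.1% + 0.69 × 8.3% = 6.8270%.
Total capital V = 2016 + 1353 = 3369.
Equity: weight = 2016/3369 = 0.5984; cost = 6.827%.
Debt: weight = 1353/3369 = 0.4016; after-tax cost = 2.85% × (1 − 26%) = 2.1090%.
WACC = 0.5984 × 6.8270% + 0.4016 × 2.1090% = 4.9322%.

4.93%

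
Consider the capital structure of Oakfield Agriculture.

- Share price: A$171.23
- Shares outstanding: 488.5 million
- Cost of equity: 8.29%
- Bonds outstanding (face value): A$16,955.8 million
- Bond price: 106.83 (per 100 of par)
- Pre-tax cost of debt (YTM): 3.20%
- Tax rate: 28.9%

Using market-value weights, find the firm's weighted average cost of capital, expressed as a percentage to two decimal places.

7.22%

Market value of equity E = 171.23 × 488.5m = 83645.855m. Market value of debt D = 16955.8m × 106.83/100 = 18113.88114m.
Total capital V = 83645.855 + 18113.88114 = 101759.73614.
Equity: weight = 83645.855/101759.73614 = 0.8220; cost = 8.29%.
Bonds outstanding: weight = 18113.88114/101759.73614 = 0.1780; after-tax cost = 3.2% × (1 − 28.9%) = 2.2752%.
WACC = 0.8220 × 8.2900% + 0.1780 × 2.2752% = 7.2193%.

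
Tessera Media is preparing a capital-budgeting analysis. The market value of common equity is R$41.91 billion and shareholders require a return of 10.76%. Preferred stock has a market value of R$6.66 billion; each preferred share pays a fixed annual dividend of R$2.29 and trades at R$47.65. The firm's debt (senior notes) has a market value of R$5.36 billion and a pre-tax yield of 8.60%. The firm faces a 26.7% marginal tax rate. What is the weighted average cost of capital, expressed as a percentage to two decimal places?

9.58%

Cost of preferred: Rp = 2.29 / 47.65 = 4.8059%.
Total capital V = 41.91 + 6.66 + 5.36 = 53.93.
Equity: weight = 41.91/53.93 = 0.7771; cost = 10.76%.
Preferred: weight = 6.66/53.93 = 0.1235; cost = 4.8059%.
Senior notes: weight = 5.36/53.93 = 0.0994; after-tax cost = 8.6% × (1 − 26.7%) = 6.3038%.
WACC = 0.7771 × 10.7600% + 0.1235 × 4.8059% + 0.0994 × 6.3038% = 9.5818%.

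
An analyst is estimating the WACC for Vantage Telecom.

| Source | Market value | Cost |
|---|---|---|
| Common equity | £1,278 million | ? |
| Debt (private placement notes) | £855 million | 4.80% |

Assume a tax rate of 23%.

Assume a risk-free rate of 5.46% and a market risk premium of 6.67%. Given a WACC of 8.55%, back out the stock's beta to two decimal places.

0.95

Total capital V = 1278 + 855 = 2133.
Equity weight = 1278/2133 = 0.5992.
Private placement notes weight = 855/2133 = 0.4008.
Debt contribution = 0.4008 × 4.8% × (1 − 23%) = 1.4815%.
Required equity contribution = 8.55% − 1.4815% = 7.0685%  ⇒  Re = 11.7974%.
CAPM: 11.7974% = 5.46% + β × 6.67%  ⇒  β = 0.9501.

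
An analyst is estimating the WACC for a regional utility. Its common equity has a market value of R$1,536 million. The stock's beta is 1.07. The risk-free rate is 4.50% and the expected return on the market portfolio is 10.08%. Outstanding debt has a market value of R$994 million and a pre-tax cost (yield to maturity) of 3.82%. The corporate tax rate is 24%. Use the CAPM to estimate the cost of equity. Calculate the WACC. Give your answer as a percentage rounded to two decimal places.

7.50%

Market risk premium = 10.08% − 4.5% = 5.58%.
Cost of equity via CAPM: Re = 4.5% + 1.07 × 5.58% = 10.4706%.
Total capital V = 1536 + 994 = 2530.
Equity: weight = 1536/2530 = 0.6071; cost = 10.4706%.
Debt: weight = 994/2530 = 0.3929; after-tax cost = 3.82% × (1 − 24%) = 2.9032%.
WACC = 0.6071 × 10.4706% + 0.3929 × 2.9032% = 7.4975%.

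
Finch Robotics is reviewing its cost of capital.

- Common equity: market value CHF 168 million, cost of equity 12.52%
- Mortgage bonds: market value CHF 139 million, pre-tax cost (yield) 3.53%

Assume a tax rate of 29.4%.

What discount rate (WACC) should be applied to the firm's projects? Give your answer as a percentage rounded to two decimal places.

Total capital V = 168 + 139 = 307.
Equity: weight = 168/307 = 0.5472; cost = 12.52%.
Mortgage bonds: weight = 139/307 = 0.4528; after-tax cost = 3.53% × (1 − 29.4%) = 2.4922%.
WACC = 0.5472 × 12.5200% + 0.4528 × 2.4922% = 7.9797%.

7.98%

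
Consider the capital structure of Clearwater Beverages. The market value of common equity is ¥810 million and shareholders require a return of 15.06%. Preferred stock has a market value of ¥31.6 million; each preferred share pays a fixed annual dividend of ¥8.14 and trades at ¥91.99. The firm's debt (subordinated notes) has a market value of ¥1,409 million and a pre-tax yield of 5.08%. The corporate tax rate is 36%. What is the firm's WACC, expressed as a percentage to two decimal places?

Cost of preferred: Rp = 8.14 / 91.99 = 8.8488%.
Total capital V = 810 + 31.6 + 1409 = 2250.6.
Equity: weight = 810/2250.6 = 0.3599; cost = 15.06%.
Preferred: weight = 31.6/2250.6 = 0.0140; cost = 8.8488%.
Subordinated notes: weight = 1409/2250.6 = 0.6261; after-tax cost = 5.08% × (1 − 36%) = 3.2512%.
WACC = 0.3599 × 15.0600% + 0.0140 × 8.8488% + 0.6261 × 3.2512% = 7.5798%.

7.58%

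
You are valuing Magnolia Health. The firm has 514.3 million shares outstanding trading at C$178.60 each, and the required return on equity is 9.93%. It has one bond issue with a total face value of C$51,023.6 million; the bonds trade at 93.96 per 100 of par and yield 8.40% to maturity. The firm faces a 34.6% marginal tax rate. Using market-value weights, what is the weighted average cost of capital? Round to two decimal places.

Market value of equity E = 178.6 × 514.3m = 91853.98m. Market value of debt D = 51023.6m × 93.96/100 = 47941.77456m.
Total capital V = 91853.98 + 47941.77456 = 139795.75456.
Equity: weight = 91853.98/139795.75456 = 0.6571; cost = 9.93%.
Bonds outstanding: weight = 47941.77456/139795.75456 = 0.3429; after-tax cost = 8.4% × (1 − 34.6%) = 5.4936%.
WACC = 0.6571 × 9.9300% + 0.3429 × 5.4936% = 8.4086%.

8.41%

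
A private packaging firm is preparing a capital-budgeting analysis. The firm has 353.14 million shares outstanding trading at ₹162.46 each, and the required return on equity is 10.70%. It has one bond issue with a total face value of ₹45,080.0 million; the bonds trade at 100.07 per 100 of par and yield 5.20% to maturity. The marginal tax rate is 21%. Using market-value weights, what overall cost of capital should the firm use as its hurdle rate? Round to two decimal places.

7.80%

Market value of equity E = 162.46 × 353.14m = 57371.1244m. Market value of debt D = 45080m × 100.07/100 = 45111.556m.
Total capital V = 57371.1244 + 45111.556 = 102482.6804.
Equity: weight = 57371.1244/102482.6804 = 0.5598; cost = 10.7%.
Bonds outstanding: weight = 45111.556/102482.6804 = 0.4402; after-tax cost = 5.2% × (1 − 21%) = 4.1080%.
WACC = 0.5598 × 10.7000% + 0.4402 × 4.1080% = 7.7983%.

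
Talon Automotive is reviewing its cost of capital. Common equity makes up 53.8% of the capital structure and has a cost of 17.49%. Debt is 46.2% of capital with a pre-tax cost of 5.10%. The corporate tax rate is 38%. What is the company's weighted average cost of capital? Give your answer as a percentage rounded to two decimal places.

After-tax cost of debt = 5.1% × (1 − 38%) = 3.1620%.
WACC = 0.538 × 17.4900% + 0.462 × 3.1620% = 10.8705%.

10.87%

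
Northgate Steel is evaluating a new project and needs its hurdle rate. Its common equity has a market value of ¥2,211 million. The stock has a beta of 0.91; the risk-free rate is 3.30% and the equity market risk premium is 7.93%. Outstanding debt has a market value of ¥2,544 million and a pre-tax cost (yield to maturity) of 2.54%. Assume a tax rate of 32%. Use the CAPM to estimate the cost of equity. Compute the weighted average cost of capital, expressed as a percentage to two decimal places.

Cost of equity via CAPM: Re = 3.3% + 0.91 × 7.93% = 10.5163%.
Total capital V = 2211 + 2544 = 4755.
Equity: weight = 2211/4755 = 0.4650; cost = 10.5163%.
Debt: weight = 2544/4755 = 0.5350; after-tax cost = 2.54% × (1 − 32%) = 1.7272%.
WACC = 0.4650 × 10.5163% + 0.5350 × 1.7272% = 5.8140%.

5.81%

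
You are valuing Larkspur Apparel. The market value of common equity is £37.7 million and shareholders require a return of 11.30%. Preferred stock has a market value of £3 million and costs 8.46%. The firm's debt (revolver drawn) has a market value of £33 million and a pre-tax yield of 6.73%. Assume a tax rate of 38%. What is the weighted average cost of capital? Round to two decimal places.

Total capital V = 37.7 + 3 + 33 = 73.7.
Equity: weight = 37.7/73.7 = 0.5115; cost = 11.3%.
Preferred: weight = 3/73.7 = 0.0407; cost = 8.46%.
Revolver drawn: weight = 33/73.7 = 0.4478; after-tax cost = 6.73% × (1 − 38%) = 4.1726%.
WACC = 0.5115 × 11.3000% + 0.0407 × 8.4600% + 0.4478 × 4.1726% = 7.9930%.

7.99%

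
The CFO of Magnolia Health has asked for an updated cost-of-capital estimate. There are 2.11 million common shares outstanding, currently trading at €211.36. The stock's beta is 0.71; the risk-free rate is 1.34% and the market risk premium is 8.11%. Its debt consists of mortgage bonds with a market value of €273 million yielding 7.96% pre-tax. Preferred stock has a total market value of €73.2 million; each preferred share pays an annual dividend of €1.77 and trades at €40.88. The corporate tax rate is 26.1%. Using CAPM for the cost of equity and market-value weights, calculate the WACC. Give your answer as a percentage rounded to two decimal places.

6.42%

Cost of equity via CAPM: Re = 1.34% + 0.71 × 8.11% = 7.0981%.
Cost of preferred: Rp = 1.77 / 40.88 = 4.3297%.
Market value of equity E = 211.36 × 2.11m = 445.9696m.
Total capital V = 445.9696 + 73.2 + 273 = 792.1696.
Equity: weight = 445.9696/792.1696 = 0.5630; cost = 7.0981%.
Preferred: weight = 73.2/792.1696 = 0.0924; cost = 4.3297%.
Mortgage bonds: weight = 273/792.1696 = 0.3446; after-tax cost = 7.96% × (1 − 26.1%) = 5.8824%.
WACC = 0.5630 × 7.0981% + 0.0924 × 4.3297% + 0.3446 × 5.8824% = 6.4233%.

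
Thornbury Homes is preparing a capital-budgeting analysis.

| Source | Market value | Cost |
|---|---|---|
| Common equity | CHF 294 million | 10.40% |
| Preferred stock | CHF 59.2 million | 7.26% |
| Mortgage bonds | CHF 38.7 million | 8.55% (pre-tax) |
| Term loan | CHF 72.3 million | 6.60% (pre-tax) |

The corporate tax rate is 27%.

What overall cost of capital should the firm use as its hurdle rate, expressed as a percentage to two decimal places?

Total capital V = 294 + 59.2 + 38.7 + 72.3 = 464.2.
Equity: weight = 294/464.2 = 0.6333; cost = 10.4%.
Preferred: weight = 59.2/464.2 = 0.1275; cost = 7.26%.
Mortgage bonds: weight = 38.7/464.2 = 0.0834; after-tax cost = 8.55% × (1 − 27%) = 6.2415%.
Term loan: weight = 72.3/464.2 = 0.1558; after-tax cost = 6.6% × (1 − 27%) = 4.8180%.
WACC = 0.6333 × 10.4000% + 0.1275 × 7.2600% + 0.0834 × 6.2415% + 0.1558 × 4.8180% = 8.7835%.

8.78%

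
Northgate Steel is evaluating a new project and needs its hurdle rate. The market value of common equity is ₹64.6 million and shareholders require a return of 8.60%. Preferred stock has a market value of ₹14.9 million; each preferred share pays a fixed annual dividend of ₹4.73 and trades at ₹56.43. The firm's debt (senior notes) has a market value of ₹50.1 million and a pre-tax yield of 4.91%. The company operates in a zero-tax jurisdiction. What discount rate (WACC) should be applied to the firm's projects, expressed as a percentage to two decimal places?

Cost of preferred: Rp = 4.73 / 56.43 = 8.3821%.
Total capital V = 64.6 + 14.9 + 50.1 = 129.6.
Equity: weight = 64.6/129.6 = 0.4985; cost = 8.6%.
Preferred: weight = 14.9/129.6 = 0.1150; cost = 8.3821%.
Senior notes: weight = 50.1/129.6 = 0.3866; after-tax cost = 4.91% × (1 − 0%) = 4.9100%.
WACC = 0.4985 × 8.6000% + 0.1150 × 8.3821% + 0.3866 × 4.9100% = 7.1485%.

7.15%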